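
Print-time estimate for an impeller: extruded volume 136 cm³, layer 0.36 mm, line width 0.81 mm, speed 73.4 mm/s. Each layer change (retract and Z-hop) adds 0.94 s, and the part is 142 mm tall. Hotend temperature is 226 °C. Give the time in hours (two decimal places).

1.87 hours

Bead cross-section: 0.36 × 0.81 → 0.2916 mm².
Toolpath length = 136 cm³ / 0.2916 mm² = 136000 / 0.2916 = 466392.3 mm.
Extrusion time = 466392.3 / 73.4, so 6354.1 s.
Number of layers: 142 / 0.36 → 395 (rounded up).
Layer-change overhead: 395 × 0.94 → 371.3 s.
Altogether 6354.1 + 371.3 = 6725.4 s, i.e. 1.87 hours.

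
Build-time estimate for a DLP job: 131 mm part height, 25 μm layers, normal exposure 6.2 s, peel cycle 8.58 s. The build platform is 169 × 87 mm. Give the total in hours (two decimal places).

Layers = ⌈131/0.025⌉ = 5240.
Cycle time = 6.2 + 8.58 = 14.78 s.
Build time: 5240 × 14.78 s = 77447.2 s, i.e. 21.51 hours.

21.51 hours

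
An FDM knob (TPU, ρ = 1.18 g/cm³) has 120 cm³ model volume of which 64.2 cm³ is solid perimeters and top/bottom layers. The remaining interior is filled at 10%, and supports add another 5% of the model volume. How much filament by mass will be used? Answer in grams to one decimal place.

89.4 g

Infill region: 120 − 64.2 → 55.8 cm³.
Deposited infill = 0.10 × 55.8, so 5.58 cm³.
Support = 0.05 × 120, so 6 cm³.
Total extruded = 64.2 + 5.58 + 6 = 75.78 cm³.
Mass = 75.78 × 1.18 = 89.4204 g.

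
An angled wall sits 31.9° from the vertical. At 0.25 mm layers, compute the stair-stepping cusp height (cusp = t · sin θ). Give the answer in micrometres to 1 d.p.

132.1 μm

h_c = t·sin θ = 0.25 × 0.5284 = 0.1321 mm (132.1 μm).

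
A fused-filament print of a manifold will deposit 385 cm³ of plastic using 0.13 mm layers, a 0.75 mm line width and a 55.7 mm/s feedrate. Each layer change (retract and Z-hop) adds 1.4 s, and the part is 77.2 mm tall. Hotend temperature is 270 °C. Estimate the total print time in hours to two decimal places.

Bead cross-section: 0.13 × 0.75 → 0.0975 mm².
Path length: 385000 mm³ / 0.0975 mm² → 3948717.9 mm.
Print-move time: 3948717.9 / 55.7 → 70892.6 s.
Number of layers: 77.2 / 0.13 → 594 (rounded up).
Non-print overhead = 594 × 1.4, so 831.6 s.
Total = 70892.6 + 831.6 = 71724.2 s = 19.92 hours.

19.92 hours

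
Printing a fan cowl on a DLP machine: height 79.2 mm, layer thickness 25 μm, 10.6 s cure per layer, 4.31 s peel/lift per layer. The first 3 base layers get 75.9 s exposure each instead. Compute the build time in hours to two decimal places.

13.18 hours

Number of layers: 79.2 / 0.025 → 3168 (rounded up).
Base layers = 3 × (75.9 + 4.31) = 240.63 s.
Remaining layers: 3165 × (10.6 + 4.31) → 47190.15 s.
Sum: 240.63 + 47190.15 = 47430.78 s → 13.18 hours.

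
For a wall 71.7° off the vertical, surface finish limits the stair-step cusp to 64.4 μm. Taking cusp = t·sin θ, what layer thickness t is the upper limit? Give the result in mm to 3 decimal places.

0.068 mm

Layer height = cusp / sin(71.7°) = 0.0644 / 0.9494 = 0.068 mm.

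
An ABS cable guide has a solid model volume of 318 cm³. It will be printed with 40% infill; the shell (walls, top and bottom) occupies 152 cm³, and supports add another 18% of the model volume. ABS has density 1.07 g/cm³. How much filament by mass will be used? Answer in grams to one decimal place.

Volume inside the shell = 318 − 152 = 166 cm³.
Infill deposited = 0.40 × 166, so 66.4 cm³.
Support = 0.18 × 318 = 57.24 cm³.
Total printed volume = 152 + 66.4 + 57.24 = 275.64 cm³.
Mass: 275.64 × 1.07 → 294.9348 g.

294.9 g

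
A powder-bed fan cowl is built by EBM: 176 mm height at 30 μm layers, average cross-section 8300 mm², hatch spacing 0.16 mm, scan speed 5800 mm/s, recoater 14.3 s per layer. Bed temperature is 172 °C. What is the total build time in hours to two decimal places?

37.88 hours

Layers = ⌈176/0.03⌉ = 5867.
Scan path per layer = 8300 / 0.16 = 51875 mm.
Per-layer scan time = 51875 / 5800 = 8.944 s.
Layer cycle = 8.944 + 14.3 = 23.244 s.
5867 layers × 23.244 s/layer = 136372.548 s, i.e. 37.88 hours.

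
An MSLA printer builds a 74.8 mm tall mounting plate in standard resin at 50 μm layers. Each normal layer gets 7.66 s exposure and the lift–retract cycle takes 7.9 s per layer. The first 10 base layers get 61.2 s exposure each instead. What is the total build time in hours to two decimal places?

Layer count = ceil(74.8 / 0.05) = 1496.
Bottom layers = 10 × (61.2 + 7.9), so 691 s.
Normal layers = 1486 × (7.66 + 7.9) = 23122.16 s.
Sum: 691 + 23122.16 = 23813.16 s → 6.61 hours.

6.61 hours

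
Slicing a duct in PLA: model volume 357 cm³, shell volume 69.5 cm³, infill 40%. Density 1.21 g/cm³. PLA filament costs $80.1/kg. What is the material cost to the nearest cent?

Infill region: 357 − 69.5 → 287.5 cm³.
Infill deposited: 0.40 × 287.5 → 115 cm³.
Deposited volume = 69.5 + 115, so 184.5 cm³.
Mass = 184.5 × 1.21, so 223.245 g.
At $80.1/kg: 223.245/1000 × 80.1 = $17.88.

$17.88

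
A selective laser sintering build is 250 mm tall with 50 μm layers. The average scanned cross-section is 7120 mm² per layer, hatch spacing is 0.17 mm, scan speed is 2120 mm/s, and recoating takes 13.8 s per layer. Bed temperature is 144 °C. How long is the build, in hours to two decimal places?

46.61 hours

Layer count = ceil(250 / 0.05) = 5000.
Hatch length per layer = 7120 / 0.17, so 41882.4 mm.
Per-layer scan time = 41882.4 / 2120 = 19.7558 s.
Per-layer time: 19.7558 + 13.8 → 33.5558 s.
Total: 5000 × 33.5558 s = 167779 s → 46.61 hours.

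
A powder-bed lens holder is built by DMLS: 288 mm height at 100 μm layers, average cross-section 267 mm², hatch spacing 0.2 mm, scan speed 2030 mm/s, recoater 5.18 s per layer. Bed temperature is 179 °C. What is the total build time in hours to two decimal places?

4.67 hours

Layers = ⌈288/0.1⌉ = 2880.
Per-layer scan distance = 267 / 0.2, so 1335 mm.
Per-layer scan time = 1335 / 2030 = 0.6576 s.
Per-layer time = 0.6576 + 5.18 = 5.8376 s.
Build time = 2880 × 5.8376 = 16812.288 s = 4.67 hours.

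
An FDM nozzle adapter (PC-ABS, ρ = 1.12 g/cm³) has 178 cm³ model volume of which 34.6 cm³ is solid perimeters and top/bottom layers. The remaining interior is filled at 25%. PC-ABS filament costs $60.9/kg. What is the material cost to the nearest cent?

Volume inside the shell = 178 − 34.6, so 143.4 cm³.
Infill deposited: 0.25 × 143.4 → 35.85 cm³.
Deposited volume = 34.6 + 35.85 = 70.45 cm³.
Mass: 70.45 × 1.12 → 78.904 g.
Cost = 78.904 g / 1000 × $60.9/kg = $4.81.

$4.81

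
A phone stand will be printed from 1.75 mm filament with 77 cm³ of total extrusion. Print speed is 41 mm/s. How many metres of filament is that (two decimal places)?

32.01 m

Cross-section of 1.75 mm filament: π·(1.75/2)² = 2.4053 mm².
Length = 77 cm³ / 2.4053 mm² = 77000 / 2.4053 = 32012.64 mm = 32.01 m.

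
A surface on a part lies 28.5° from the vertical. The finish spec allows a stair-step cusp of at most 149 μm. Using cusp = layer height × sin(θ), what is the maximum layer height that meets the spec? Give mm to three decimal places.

0.312 mm

t = h_c / sin θ = 0.149 / 0.4772 = 0.312 mm.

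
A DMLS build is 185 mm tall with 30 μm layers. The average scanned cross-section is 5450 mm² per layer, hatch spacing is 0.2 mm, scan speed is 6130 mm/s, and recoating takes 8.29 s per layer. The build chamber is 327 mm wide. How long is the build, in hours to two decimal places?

Layers = ⌈185/0.03⌉ = 6167.
Hatch length per layer: 5450 / 0.2 → 27250 mm.
Scan time per layer: 27250 / 6130 → 4.4454 s.
Per-layer time = 4.4454 + 8.29, so 12.7354 s.
Build time = 6167 × 12.7354 = 78539.2118 s = 21.82 hours.

21.82 hours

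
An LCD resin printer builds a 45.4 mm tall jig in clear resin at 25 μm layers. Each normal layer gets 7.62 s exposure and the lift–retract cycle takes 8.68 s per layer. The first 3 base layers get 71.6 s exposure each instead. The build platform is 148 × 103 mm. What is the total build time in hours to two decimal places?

8.28 hours

Layers = ⌈45.4/0.025⌉ = 1816.
Bottom layers: 3 × (71.6 + 8.68) → 240.84 s.
Normal layers = 1813 × (7.62 + 8.68), so 29551.9 s.
Total = 240.84 + 29551.9 = 29792.74 s = 8.28 hours.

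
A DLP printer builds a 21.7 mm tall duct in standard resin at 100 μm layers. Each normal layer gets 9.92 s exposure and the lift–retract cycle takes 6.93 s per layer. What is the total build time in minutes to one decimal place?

60.9 minutes

Number of layers: 21.7 / 0.1 → 217 (rounded up).
Per-layer time = 9.92 + 6.93, so 16.85 s.
Total = 217 × 16.85 = 3656.45 s = 60.9 minutes.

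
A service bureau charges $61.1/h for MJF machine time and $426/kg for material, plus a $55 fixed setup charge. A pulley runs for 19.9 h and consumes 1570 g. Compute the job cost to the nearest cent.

$1939.71

Time charge = 61.1 × 19.9, so $1215.89.
Material cost: 426 × 1570/1000 → $668.82.
Adding setup: 1215.89 + 668.82 + 55 → $1939.71.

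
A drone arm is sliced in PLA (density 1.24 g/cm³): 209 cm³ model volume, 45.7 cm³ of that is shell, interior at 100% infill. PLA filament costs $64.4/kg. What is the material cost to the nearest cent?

$16.69

Interior volume: 209 − 45.7 → 163.3 cm³.
Infill volume = 1.00 × 163.3 = 163.3 cm³.
Deposited volume = 45.7 + 163.3, so 209 cm³.
Mass = 209 × 1.24 = 259.16 g.
At $64.4/kg: 259.16/1000 × 64.4 = $16.69.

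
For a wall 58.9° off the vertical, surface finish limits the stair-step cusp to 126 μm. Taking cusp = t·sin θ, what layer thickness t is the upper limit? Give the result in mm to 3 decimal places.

0.147 mm

sin(58.9°) = 0.8563; t_max = 0.126/0.8563 = 0.147 mm.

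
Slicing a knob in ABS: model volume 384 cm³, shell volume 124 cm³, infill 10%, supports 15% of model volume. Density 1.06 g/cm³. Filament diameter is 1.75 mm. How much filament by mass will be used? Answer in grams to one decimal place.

220.1 g

Interior volume: 384 − 124 → 260 cm³.
Infill volume: 0.10 × 260 → 26 cm³.
Support = 0.15 × 384 = 57.6 cm³.
Total extruded = 124 + 26 + 57.6 = 207.6 cm³.
Mass = 207.6 × 1.06 = 220.056 g.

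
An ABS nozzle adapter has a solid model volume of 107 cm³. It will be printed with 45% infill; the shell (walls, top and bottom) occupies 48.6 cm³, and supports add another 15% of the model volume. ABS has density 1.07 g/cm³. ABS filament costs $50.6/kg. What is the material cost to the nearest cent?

$4.92

Volume inside the shell = 107 − 48.6 = 58.4 cm³.
Deposited infill = 0.45 × 58.4, so 26.28 cm³.
Support: 0.15 × 107 → 16.05 cm³.
Deposited volume = 48.6 + 26.28 + 16.05, so 90.93 cm³.
Mass: 90.93 × 1.07 → 97.2951 g.
At $50.6/kg: 97.2951/1000 × 50.6 = $4.92.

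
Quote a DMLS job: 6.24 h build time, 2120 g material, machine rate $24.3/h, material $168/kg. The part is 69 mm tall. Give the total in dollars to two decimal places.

$507.79

Machine-time cost = 24.3 × 6.24, so $151.632.
Material charge = 168 × 2120/1000 = $356.16.
Job cost: 151.632 + 356.16 = 507.792 ≈ $507.79.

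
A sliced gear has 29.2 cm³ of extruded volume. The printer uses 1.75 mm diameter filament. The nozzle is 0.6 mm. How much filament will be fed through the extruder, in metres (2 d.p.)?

12.14 m

Filament cross-section = π × (1.75/2)² = 2.4053 mm².
Length = 29.2 cm³ / 2.4053 mm² = 29200 / 2.4053 = 12139.86 mm = 12.14 m.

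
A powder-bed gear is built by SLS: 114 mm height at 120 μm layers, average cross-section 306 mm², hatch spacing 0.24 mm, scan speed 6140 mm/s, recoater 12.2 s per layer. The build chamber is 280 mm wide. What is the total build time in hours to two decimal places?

3.27 hours

Layers = ⌈114/0.12⌉ = 950.
Scan path per layer = 306 / 0.24, so 1275 mm.
Scan time per layer = 1275 / 6140 = 0.2077 s.
Per-layer time = 0.2077 + 12.2, so 12.4077 s.
Total: 950 × 12.4077 s = 11787.315 s → 3.27 hours.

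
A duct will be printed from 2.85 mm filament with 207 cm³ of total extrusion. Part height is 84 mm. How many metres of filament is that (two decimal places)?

A = π r² = π × 1.425² = 6.3794 mm².
Length = 207 cm³ / 6.3794 mm² = 207000 / 6.3794 = 32448.19 mm = 32.45 m.

32.45 m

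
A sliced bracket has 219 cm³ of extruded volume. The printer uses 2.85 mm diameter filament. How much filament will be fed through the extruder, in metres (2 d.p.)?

A = π r² = π × 1.425² = 6.3794 mm².
Length = 219 cm³ / 6.3794 mm² = 219000 / 6.3794 = 34329.25 mm = 34.33 m.

34.33 m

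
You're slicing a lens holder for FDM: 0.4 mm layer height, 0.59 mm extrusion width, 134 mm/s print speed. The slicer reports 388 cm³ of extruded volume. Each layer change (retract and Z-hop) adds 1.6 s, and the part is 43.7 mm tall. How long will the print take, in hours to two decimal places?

3.46 hours

Extrusion cross-section = 0.4 × 0.59, so 0.236 mm².
Total extruded path = 388000/0.236 = 1644067.8 mm.
Time extruding = 1644067.8 / 134, so 12269.2 s.
Layer count = ceil(43.7 / 0.4) = 110.
Non-print overhead = 110 × 1.6 = 176 s.
Total = 12269.2 + 176 = 12445.2 s = 3.46 hours.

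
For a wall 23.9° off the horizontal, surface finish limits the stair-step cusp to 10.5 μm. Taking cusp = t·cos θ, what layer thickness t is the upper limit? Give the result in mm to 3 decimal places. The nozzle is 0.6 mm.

0.011 mm

cos(23.9°) = 0.9143; t_max = 0.0105/0.9143 = 0.011 mm.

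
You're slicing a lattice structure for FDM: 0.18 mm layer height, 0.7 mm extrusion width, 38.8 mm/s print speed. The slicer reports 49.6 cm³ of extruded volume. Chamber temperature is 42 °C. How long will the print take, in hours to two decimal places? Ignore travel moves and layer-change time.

Extrusion cross-section = 0.18 × 0.7, so 0.126 mm².
Path length: 49600 mm³ / 0.126 mm² → 393650.8 mm.
Extrusion time = 393650.8 / 38.8 = 10145.6 s.
10145.6 s = 2.82 hours.

2.82 hours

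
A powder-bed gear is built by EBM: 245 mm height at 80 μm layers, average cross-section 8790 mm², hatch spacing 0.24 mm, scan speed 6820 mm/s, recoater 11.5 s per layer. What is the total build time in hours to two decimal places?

14.35 hours

Number of layers: 245 / 0.08 → 3063 (rounded up).
Hatch length per layer: 8790 / 0.24 → 36625 mm.
Scan time per layer = 36625 / 6820 = 5.3702 s.
Layer cycle = 5.3702 + 11.5 = 16.8702 s.
3063 layers × 16.8702 s/layer = 51673.4226 s, i.e. 14.35 hours.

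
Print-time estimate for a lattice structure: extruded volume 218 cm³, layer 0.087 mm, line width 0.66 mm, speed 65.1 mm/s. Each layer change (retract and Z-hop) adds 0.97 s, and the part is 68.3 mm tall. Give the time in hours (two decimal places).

16.41 hours

Extrusion cross-section: 0.087 × 0.66 → 0.05742 mm².
Path length: 218000 mm³ / 0.05742 mm² → 3796586.6 mm.
Time extruding = 3796586.6 / 65.1 = 58319.3 s.
Layers = ⌈68.3/0.087⌉ = 786.
Z-hop total = 786 × 0.97, so 762.42 s.
Altogether 58319.3 + 762.42 = 59081.72 s, i.e. 16.41 hours.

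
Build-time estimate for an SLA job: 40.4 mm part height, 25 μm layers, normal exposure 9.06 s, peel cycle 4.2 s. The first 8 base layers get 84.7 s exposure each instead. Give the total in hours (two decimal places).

Layer count = ceil(40.4 / 0.025) = 1616.
Burn-in layers = 8 × (84.7 + 4.2) = 711.2 s.
Remaining layers = 1608 × (9.06 + 4.2), so 21322.08 s.
Total = 711.2 + 21322.08 = 22033.28 s = 6.12 hours.

6.12 hours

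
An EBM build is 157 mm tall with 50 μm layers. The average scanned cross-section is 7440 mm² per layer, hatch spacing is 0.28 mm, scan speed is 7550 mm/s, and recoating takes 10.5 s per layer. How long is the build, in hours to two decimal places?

Layers = ⌈157/0.05⌉ = 3140.
Hatch length per layer = 7440 / 0.28 = 26571.4 mm.
Scan time per layer = 26571.4 / 7550 = 3.5194 s.
Per-layer time = 3.5194 + 10.5 = 14.0194 s.
Total: 3140 × 14.0194 s = 44020.916 s → 12.23 hours.

12.23 hours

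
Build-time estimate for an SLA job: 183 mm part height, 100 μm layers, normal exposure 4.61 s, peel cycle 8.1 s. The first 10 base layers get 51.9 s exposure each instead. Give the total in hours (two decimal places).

Layers = ⌈183/0.1⌉ = 1830.
Burn-in layers = 10 × (51.9 + 8.1), so 600 s.
Remaining layers: 1820 × (4.61 + 8.1) → 23132.2 s.
Total = 600 + 23132.2 = 23732.2 s = 6.59 hours.

6.59 hours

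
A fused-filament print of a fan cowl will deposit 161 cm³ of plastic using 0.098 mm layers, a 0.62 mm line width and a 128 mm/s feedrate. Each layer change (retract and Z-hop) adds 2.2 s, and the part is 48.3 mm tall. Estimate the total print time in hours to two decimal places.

6.05 hours

Extrusion cross-section = 0.098 × 0.62, so 0.06076 mm².
Path length: 161000 mm³ / 0.06076 mm² → 2649769.6 mm.
Print-move time = 2649769.6 / 128 = 20701.3 s.
Number of layers: 48.3 / 0.098 → 493 (rounded up).
Non-print overhead = 493 × 2.2, so 1084.6 s.
Total = 20701.3 + 1084.6 = 21785.9 s = 6.05 hours.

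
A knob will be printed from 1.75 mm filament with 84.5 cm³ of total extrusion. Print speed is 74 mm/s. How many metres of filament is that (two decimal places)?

Filament cross-section = π × (1.75/2)² = 2.4053 mm².
L = 84500 mm³ / 2.4053 mm² = 35130.75 mm, i.e. 35.13 m.

35.13 m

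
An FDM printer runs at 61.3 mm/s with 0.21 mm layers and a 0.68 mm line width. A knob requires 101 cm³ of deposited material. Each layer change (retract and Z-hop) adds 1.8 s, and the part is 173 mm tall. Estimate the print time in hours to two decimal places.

3.62 hours

Extrusion cross-section = 0.21 × 0.68 = 0.1428 mm².
Toolpath length = 101 cm³ / 0.1428 mm² = 101000 / 0.1428 = 707282.9 mm.
Extrusion time = 707282.9 / 61.3 = 11538.1 s.
Layer count = ceil(173 / 0.21) = 824.
Non-print overhead: 824 × 1.8 → 1483.2 s.
Total = 11538.1 + 1483.2 = 13021.3 s = 3.62 hours.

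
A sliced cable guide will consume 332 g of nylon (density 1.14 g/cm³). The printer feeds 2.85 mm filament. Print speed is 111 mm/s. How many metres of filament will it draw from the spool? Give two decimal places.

Extruded volume: 332/1.14 = 291.2281 cm³ (291228.1 mm³).
A = π r² = π × 1.425² = 6.3794 mm².
Length = 291228.1 / 6.3794 = 45651.33 mm = 45.65 m.

45.65 m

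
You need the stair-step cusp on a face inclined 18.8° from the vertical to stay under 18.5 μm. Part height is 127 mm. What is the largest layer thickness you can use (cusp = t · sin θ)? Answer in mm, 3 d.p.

t = h_c / sin θ = 0.0185 / 0.3223 = 0.057 mm.

0.057 mm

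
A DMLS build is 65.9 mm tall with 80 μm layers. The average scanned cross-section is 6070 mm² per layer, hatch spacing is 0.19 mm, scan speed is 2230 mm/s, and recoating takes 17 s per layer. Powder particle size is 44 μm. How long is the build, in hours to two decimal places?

Layer count = ceil(65.9 / 0.08) = 824.
Scan path per layer = 6070 / 0.19, so 31947.4 mm.
Per-layer scan time: 31947.4 / 2230 → 14.3262 s.
Layer cycle = 14.3262 + 17, so 31.3262 s.
824 layers × 31.3262 s/layer = 25812.7888 s, i.e. 7.17 hours.

7.17 hours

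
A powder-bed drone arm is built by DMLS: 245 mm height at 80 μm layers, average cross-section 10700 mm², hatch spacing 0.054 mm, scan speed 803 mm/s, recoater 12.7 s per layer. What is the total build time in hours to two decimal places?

220.76 hours

Number of layers: 245 / 0.08 → 3063 (rounded up).
Scan path per layer = 10700 / 0.054 = 198148.1 mm.
Scan time per layer: 198148.1 / 803 → 246.7598 s.
Time per layer: 246.7598 + 12.7 → 259.4598 s.
3063 layers × 259.4598 s/layer = 794725.3674 s, i.e. 220.76 hours.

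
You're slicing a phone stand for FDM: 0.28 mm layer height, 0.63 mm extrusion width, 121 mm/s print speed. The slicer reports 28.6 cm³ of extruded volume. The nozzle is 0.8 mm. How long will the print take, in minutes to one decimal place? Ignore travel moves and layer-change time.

22.3 minutes

Bead cross-section = 0.28 × 0.63, so 0.1764 mm².
Path length: 28600 mm³ / 0.1764 mm² → 162131.5 mm.
Time extruding: 162131.5 / 121 → 1339.9 s.
That's 1339.9 s → 22.3 minutes.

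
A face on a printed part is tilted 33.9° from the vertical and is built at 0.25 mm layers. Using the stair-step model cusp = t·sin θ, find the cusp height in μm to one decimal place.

sin(33.9°) = 0.5577, so cusp = 0.25 × 0.5577 = 0.139425 mm → 139.4 μm.

139.4 μm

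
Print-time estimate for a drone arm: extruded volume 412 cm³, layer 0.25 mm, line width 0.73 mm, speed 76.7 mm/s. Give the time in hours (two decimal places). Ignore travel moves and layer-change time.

Line area = 0.25 × 0.73, so 0.1825 mm².
Toolpath length = 412 cm³ / 0.1825 mm² = 412000 / 0.1825 = 2257534.2 mm.
Extrusion time = 2257534.2 / 76.7, so 29433.3 s.
Converting: 29433.3 s = 8.18 hours.

8.18 hours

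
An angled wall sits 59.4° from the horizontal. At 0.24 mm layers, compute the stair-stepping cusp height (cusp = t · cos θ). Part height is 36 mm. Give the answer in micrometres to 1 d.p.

122.2 μm

cos(59.4°) = 0.5090, so cusp = 0.24 × 0.5090 = 0.12216 mm → 122.2 μm.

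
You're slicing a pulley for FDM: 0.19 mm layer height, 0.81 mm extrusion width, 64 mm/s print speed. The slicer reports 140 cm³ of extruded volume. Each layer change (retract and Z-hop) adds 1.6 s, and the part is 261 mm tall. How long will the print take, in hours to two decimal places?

4.56 hours

Bead cross-section = 0.19 × 0.81, so 0.1539 mm².
Toolpath length = 140 cm³ / 0.1539 mm² = 140000 / 0.1539 = 909681.6 mm.
Print-move time = 909681.6 / 64 = 14213.8 s.
Layers = ⌈261/0.19⌉ = 1374.
Layer-change overhead = 1374 × 1.6 = 2198.4 s.
Altogether 14213.8 + 2198.4 = 16412.2 s, i.e. 4.56 hours.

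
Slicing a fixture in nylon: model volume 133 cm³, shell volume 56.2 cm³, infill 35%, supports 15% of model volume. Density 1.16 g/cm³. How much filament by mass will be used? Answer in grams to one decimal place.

119.5 g

Volume inside the shell = 133 − 56.2 = 76.8 cm³.
Infill deposited = 0.35 × 76.8, so 26.88 cm³.
Support = 0.15 × 133, so 19.95 cm³.
Total printed volume: 56.2 + 26.88 + 19.95 → 103.03 cm³.
Mass: 103.03 × 1.16 → 119.5148 g.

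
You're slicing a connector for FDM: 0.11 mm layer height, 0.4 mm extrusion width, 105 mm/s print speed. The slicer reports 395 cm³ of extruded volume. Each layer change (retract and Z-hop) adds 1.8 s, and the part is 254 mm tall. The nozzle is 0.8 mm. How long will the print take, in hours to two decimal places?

Line area = 0.11 × 0.4 = 0.044 mm².
Total extruded path = 395000/0.044 = 8977272.7 mm.
Time extruding = 8977272.7 / 105 = 85497.8 s.
Number of layers: 254 / 0.11 → 2310 (rounded up).
Layer-change overhead = 2310 × 1.8, so 4158 s.
Altogether 85497.8 + 4158 = 89655.8 s, i.e. 24.90 hours.

24.90 hours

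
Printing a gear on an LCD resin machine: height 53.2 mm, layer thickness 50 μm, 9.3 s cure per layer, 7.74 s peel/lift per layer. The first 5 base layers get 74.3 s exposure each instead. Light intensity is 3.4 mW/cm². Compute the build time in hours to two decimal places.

Number of layers: 53.2 / 0.05 → 1064 (rounded up).
Burn-in layers: 5 × (74.3 + 7.74) → 410.2 s.
Regular layers = 1059 × (9.3 + 7.74) = 18045.36 s.
Total = 410.2 + 18045.36 = 18455.56 s = 5.13 hours.

5.13 hours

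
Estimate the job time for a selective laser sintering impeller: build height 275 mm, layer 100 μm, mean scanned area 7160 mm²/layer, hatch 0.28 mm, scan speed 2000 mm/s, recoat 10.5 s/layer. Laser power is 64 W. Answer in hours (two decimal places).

Number of layers: 275 / 0.1 → 2750 (rounded up).
Hatch length per layer = 7160 / 0.28, so 25571.4 mm.
Laser time per layer: 25571.4 / 2000 → 12.7857 s.
Time per layer: 12.7857 + 10.5 → 23.2857 s.
2750 layers × 23.2857 s/layer = 64035.675 s, i.e. 17.79 hours.

17.79 hours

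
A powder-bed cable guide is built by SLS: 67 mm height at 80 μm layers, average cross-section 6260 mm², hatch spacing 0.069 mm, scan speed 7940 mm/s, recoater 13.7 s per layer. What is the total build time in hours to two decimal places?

5.85 hours

Layer count = ceil(67 / 0.08) = 838.
Scan path per layer = 6260 / 0.069 = 90724.6 mm.
Per-layer scan time = 90724.6 / 7940 = 11.4263 s.
Time per layer = 11.4263 + 13.7, so 25.1263 s.
838 layers × 25.1263 s/layer = 21055.8394 s, i.e. 5.85 hours.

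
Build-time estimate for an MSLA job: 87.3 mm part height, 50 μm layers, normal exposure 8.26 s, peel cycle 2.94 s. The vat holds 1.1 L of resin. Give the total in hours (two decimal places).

Layer count = ceil(87.3 / 0.05) = 1746.
Cycle time = 8.26 + 2.94, so 11.2 s.
Total = 1746 × 11.2 = 19555.2 s = 5.43 hours.

5.43 hours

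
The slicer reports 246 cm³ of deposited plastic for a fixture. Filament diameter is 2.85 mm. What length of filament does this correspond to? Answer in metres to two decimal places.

38.56 m

Filament cross-section = π × (2.85/2)² = 6.3794 mm².
L = 246000 mm³ / 6.3794 mm² = 38561.62 mm, i.e. 38.56 m.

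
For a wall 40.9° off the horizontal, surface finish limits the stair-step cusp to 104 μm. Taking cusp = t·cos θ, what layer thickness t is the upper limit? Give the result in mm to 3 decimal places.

0.138 mm

Layer height = cusp / cos(40.9°) = 0.104 / 0.7559 = 0.138 mm.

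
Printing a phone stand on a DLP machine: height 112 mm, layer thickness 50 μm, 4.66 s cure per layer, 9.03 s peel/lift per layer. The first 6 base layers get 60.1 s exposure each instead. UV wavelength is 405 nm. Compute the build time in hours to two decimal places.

8.61 hours

Layer count = ceil(112 / 0.05) = 2240.
Base layers = 6 × (60.1 + 9.03), so 414.78 s.
Regular layers = 2234 × (4.66 + 9.03), so 30583.46 s.
Sum: 414.78 + 30583.46 = 30998.24 s → 8.61 hours.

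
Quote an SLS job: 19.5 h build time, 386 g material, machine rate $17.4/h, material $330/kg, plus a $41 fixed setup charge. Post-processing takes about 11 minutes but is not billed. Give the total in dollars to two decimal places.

Machine cost: 17.4 × 19.5 → $339.30.
Feedstock cost: 330 × 386/1000 → $127.38.
Adding setup: 339.30 + 127.38 + 41 → $507.68.

$507.68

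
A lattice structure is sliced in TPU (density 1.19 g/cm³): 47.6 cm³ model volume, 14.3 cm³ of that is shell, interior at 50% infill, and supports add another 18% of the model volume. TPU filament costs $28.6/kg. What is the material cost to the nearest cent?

Volume inside the shell: 47.6 − 14.3 → 33.3 cm³.
Infill volume = 0.50 × 33.3, so 16.65 cm³.
Support: 0.18 × 47.6 → 8.568 cm³.
Deposited volume = 14.3 + 16.65 + 8.568, so 39.518 cm³.
Mass = 39.518 × 1.19, so 47.02642 g.
Cost = 47.02642 g / 1000 × $28.6/kg = $1.34.

$1.34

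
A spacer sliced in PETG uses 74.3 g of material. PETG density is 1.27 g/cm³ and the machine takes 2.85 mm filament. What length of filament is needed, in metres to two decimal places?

9.17 m

Volume = 74.3 g / 1.27 g·cm⁻³ = 58.5039 cm³ = 58503.9 mm³.
Cross-section of 2.85 mm filament: π·(2.85/2)² = 6.3794 mm².
L = V/A = 58503.9/6.3794 = 9170.75 mm → 9.17 m.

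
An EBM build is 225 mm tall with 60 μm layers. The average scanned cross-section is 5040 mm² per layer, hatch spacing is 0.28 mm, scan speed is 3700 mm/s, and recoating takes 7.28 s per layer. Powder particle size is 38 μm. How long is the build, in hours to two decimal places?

12.65 hours

Layer count = ceil(225 / 0.06) = 3750.
Per-layer scan distance = 5040 / 0.28, so 18000 mm.
Scan time per layer = 18000 / 3700, so 4.8649 s.
Time per layer = 4.8649 + 7.28 = 12.1449 s.
Build time = 3750 × 12.1449 = 45543.375 s = 12.65 hours.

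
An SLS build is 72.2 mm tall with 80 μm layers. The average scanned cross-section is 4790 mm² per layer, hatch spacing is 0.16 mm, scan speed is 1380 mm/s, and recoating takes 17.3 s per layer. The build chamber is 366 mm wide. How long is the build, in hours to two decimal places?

9.78 hours

Layer count = ceil(72.2 / 0.08) = 903.
Scan path per layer = 4790 / 0.16, so 29937.5 mm.
Per-layer scan time = 29937.5 / 1380 = 21.6938 s.
Time per layer = 21.6938 + 17.3 = 38.9938 s.
903 layers × 38.9938 s/layer = 35211.4014 s, i.e. 9.78 hours.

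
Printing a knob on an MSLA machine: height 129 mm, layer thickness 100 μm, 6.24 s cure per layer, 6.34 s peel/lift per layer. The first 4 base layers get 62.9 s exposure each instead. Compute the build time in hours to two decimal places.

4.57 hours

Number of layers: 129 / 0.1 → 1290 (rounded up).
Base layers = 4 × (62.9 + 6.34), so 276.96 s.
Normal layers: 1286 × (6.24 + 6.34) → 16177.88 s.
Total = 276.96 + 16177.88 = 16454.84 s = 4.57 hours.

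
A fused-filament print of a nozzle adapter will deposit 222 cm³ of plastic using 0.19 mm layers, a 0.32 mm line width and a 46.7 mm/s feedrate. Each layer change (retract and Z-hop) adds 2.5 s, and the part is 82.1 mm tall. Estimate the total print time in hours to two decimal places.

22.02 hours

Bead cross-section = 0.19 × 0.32 = 0.0608 mm².
Total extruded path = 222000/0.0608 = 3651315.8 mm.
Time extruding = 3651315.8 / 46.7, so 78186.6 s.
Layers = ⌈82.1/0.19⌉ = 433.
Non-print overhead: 433 × 2.5 → 1082.5 s.
Total = 78186.6 + 1082.5 = 79269.1 s = 22.02 hours.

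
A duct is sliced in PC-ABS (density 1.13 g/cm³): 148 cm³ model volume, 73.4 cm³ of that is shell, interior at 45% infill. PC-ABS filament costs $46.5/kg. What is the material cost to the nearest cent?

$5.62

Infill region = 148 − 73.4, so 74.6 cm³.
Deposited infill = 0.45 × 74.6, so 33.57 cm³.
Total extruded = 73.4 + 33.57 = 106.97 cm³.
Mass: 106.97 × 1.13 → 120.8761 g.
Cost = 120.8761 g / 1000 × $46.5/kg = $5.62.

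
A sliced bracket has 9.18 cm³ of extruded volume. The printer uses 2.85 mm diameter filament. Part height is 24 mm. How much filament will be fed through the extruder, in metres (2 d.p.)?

Cross-section of 2.85 mm filament: π·(2.85/2)² = 6.3794 mm².
Length = 9.18 cm³ / 6.3794 mm² = 9180 / 6.3794 = 1439.01 mm = 1.44 m.

1.44 m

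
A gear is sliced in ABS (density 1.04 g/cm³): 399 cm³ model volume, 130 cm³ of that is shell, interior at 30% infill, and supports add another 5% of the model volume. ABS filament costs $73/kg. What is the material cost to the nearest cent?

$17.51

Interior volume = 399 − 130 = 269 cm³.
Infill deposited = 0.30 × 269, so 80.7 cm³.
Support: 0.05 × 399 → 19.95 cm³.
Deposited volume = 130 + 80.7 + 19.95 = 230.65 cm³.
Mass: 230.65 × 1.04 → 239.876 g.
At $73/kg: 239.876/1000 × 73 = $17.51.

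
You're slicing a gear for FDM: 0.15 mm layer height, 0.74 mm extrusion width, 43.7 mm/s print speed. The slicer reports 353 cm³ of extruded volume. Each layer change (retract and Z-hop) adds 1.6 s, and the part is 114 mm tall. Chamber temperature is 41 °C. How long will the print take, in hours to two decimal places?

Extrusion cross-section: 0.15 × 0.74 → 0.111 mm².
Toolpath length = 353 cm³ / 0.111 mm² = 353000 / 0.111 = 3180180.2 mm.
Print-move time = 3180180.2 / 43.7 = 72773 s.
Layers = ⌈114/0.15⌉ = 760.
Non-print overhead = 760 × 1.6, so 1216 s.
Altogether 72773 + 1216 = 73989 s, i.e. 20.55 hours.

20.55 hours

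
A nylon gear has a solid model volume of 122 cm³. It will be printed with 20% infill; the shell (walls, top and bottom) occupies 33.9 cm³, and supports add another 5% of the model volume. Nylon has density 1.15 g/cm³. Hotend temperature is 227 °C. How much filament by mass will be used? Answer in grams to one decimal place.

66.3 g

Interior volume = 122 − 33.9, so 88.1 cm³.
Infill volume = 0.20 × 88.1, so 17.62 cm³.
Support: 0.05 × 122 → 6.1 cm³.
Total printed volume = 33.9 + 17.62 + 6.1, so 57.62 cm³.
Mass = 57.62 × 1.15 = 66.263 g.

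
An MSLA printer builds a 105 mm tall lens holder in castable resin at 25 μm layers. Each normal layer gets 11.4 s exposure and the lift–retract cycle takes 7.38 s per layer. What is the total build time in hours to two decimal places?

Number of layers: 105 / 0.025 → 4200 (rounded up).
Each layer takes = 11.4 + 7.38, so 18.78 s.
Build time: 4200 × 18.78 s = 78876 s, i.e. 21.91 hours.

21.91 hours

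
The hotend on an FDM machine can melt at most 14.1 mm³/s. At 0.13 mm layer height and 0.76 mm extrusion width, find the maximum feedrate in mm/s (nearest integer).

A = 0.13 × 0.76, so 0.0988 mm².
Max speed = 14.1 / 0.0988 = 142.71 ≈ 143 mm/s.

143 mm/s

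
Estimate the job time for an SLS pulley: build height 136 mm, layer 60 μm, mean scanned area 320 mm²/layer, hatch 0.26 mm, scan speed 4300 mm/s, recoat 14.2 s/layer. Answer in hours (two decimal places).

9.12 hours

Layer count = ceil(136 / 0.06) = 2267.
Per-layer scan distance = 320 / 0.26 = 1230.8 mm.
Scan time per layer: 1230.8 / 4300 → 0.2862 s.
Time per layer = 0.2862 + 14.2 = 14.4862 s.
Total: 2267 × 14.4862 s = 32840.2154 s → 9.12 hours.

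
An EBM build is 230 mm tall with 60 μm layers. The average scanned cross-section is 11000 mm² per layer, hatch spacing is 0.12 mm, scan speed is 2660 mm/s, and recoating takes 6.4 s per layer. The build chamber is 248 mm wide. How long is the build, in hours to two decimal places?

43.52 hours

Layer count = ceil(230 / 0.06) = 3834.
Per-layer scan distance = 11000 / 0.12, so 91666.7 mm.
Scan time per layer = 91666.7 / 2660 = 34.4612 s.
Time per layer = 34.4612 + 6.4 = 40.8612 s.
Build time = 3834 × 40.8612 = 156661.8408 s = 43.52 hours.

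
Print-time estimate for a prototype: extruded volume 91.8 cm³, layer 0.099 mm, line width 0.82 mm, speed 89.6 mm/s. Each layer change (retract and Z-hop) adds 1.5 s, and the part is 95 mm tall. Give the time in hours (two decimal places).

Extrusion cross-section = 0.099 × 0.82, so 0.08118 mm².
Total extruded path = 91800/0.08118 = 1130820.4 mm.
Print-move time = 1130820.4 / 89.6, so 12620.8 s.
Layers = ⌈95/0.099⌉ = 960.
Z-hop total = 960 × 1.5, so 1440 s.
Altogether 12620.8 + 1440 = 14060.8 s, i.e. 3.91 hours.

3.91 hours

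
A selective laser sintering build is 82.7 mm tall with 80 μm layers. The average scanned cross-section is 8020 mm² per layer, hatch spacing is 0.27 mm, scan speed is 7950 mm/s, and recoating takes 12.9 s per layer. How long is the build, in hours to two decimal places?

4.78 hours

Number of layers: 82.7 / 0.08 → 1034 (rounded up).
Hatch length per layer: 8020 / 0.27 → 29703.7 mm.
Per-layer scan time = 29703.7 / 7950 = 3.7363 s.
Time per layer = 3.7363 + 12.9 = 16.6363 s.
1034 layers × 16.6363 s/layer = 17201.9342 s, i.e. 4.78 hours.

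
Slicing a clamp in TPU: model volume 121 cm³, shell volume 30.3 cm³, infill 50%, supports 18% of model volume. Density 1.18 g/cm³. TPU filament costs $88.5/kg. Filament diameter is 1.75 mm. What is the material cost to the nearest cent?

Volume inside the shell = 121 − 30.3 = 90.7 cm³.
Infill volume = 0.50 × 90.7 = 45.35 cm³.
Support = 0.18 × 121, so 21.78 cm³.
Total printed volume = 30.3 + 45.35 + 21.78 = 97.43 cm³.
Mass: 97.43 × 1.18 → 114.9674 g.
Cost = 114.9674 g / 1000 × $88.5/kg = $10.17.

$10.17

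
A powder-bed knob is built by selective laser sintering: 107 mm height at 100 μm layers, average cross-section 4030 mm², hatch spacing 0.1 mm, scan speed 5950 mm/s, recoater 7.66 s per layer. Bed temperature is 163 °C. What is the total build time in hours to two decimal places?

4.29 hours

Layer count = ceil(107 / 0.1) = 1070.
Scan path per layer = 4030 / 0.1 = 40300 mm.
Laser time per layer = 40300 / 5950, so 6.7731 s.
Layer cycle = 6.7731 + 7.66 = 14.4331 s.
Total: 1070 × 14.4331 s = 15443.417 s → 4.29 hours.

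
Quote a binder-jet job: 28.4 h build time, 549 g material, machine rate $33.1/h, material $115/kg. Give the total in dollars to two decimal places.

Time charge: 33.1 × 28.4 → $940.04.
Material cost = 115 × 549/1000, so $63.135.
Total = 940.04 + 63.135 = 1003.175 ≈ $1003.18.

$1003.18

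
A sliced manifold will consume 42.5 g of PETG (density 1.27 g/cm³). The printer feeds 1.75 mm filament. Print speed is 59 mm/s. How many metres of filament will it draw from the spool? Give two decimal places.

13.91 m

Volume = 42.5 g / 1.27 g·cm⁻³ = 33.4646 cm³ = 33464.6 mm³.
Cross-section of 1.75 mm filament: π·(1.75/2)² = 2.4053 mm².
L = V/A = 33464.6/2.4053 = 13912.86 mm → 13.91 m.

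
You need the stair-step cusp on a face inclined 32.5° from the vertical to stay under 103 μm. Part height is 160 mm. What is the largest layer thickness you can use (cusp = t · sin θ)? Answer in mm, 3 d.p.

sin(32.5°) = 0.5373; t_max = 0.103/0.5373 = 0.192 mm.

0.192 mm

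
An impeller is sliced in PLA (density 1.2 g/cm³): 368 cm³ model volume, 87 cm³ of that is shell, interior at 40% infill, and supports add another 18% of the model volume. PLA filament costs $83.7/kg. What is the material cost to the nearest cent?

$26.68

Interior volume = 368 − 87, so 281 cm³.
Infill deposited: 0.40 × 281 → 112.4 cm³.
Support = 0.18 × 368, so 66.24 cm³.
Total printed volume: 87 + 112.4 + 66.24 → 265.64 cm³.
Mass = 265.64 × 1.2 = 318.768 g.
At $83.7/kg: 318.768/1000 × 83.7 = $26.68.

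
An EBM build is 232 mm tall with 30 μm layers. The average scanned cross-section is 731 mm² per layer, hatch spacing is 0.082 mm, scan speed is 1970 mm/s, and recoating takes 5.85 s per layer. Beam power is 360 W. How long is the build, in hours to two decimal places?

Layers = ⌈232/0.03⌉ = 7734.
Per-layer scan distance: 731 / 0.082 → 8914.6 mm.
Scan time per layer = 8914.6 / 1970, so 4.5252 s.
Layer cycle: 4.5252 + 5.85 → 10.3752 s.
Total: 7734 × 10.3752 s = 80241.7968 s → 22.29 hours.

22.29 hours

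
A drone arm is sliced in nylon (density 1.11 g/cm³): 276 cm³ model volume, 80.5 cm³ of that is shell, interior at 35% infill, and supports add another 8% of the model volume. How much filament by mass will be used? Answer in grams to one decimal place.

Infill region = 276 − 80.5 = 195.5 cm³.
Infill deposited = 0.35 × 195.5, so 68.425 cm³.
Support: 0.08 × 276 → 22.08 cm³.
Total extruded = 80.5 + 68.425 + 22.08 = 171.005 cm³.
Mass = 171.005 × 1.11 = 189.81555 g.

189.8 g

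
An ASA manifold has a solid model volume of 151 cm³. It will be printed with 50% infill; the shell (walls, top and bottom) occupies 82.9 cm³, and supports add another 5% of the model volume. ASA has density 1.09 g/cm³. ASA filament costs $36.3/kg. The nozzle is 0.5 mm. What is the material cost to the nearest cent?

Infill region: 151 − 82.9 → 68.1 cm³.
Deposited infill: 0.50 × 68.1 → 34.05 cm³.
Support = 0.05 × 151 = 7.55 cm³.
Deposited volume = 82.9 + 34.05 + 7.55 = 124.5 cm³.
Mass: 124.5 × 1.09 → 135.705 g.
Cost = 135.705 g / 1000 × $36.3/kg = $4.93.

$4.93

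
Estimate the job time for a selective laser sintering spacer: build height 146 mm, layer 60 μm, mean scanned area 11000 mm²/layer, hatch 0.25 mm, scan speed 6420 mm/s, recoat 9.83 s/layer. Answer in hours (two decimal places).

Layer count = ceil(146 / 0.06) = 2434.
Hatch length per layer = 11000 / 0.25 = 44000 mm.
Scan time per layer = 44000 / 6420 = 6.8536 s.
Per-layer time = 6.8536 + 9.83, so 16.6836 s.
2434 layers × 16.6836 s/layer = 40607.8824 s, i.e. 11.28 hours.

11.28 hours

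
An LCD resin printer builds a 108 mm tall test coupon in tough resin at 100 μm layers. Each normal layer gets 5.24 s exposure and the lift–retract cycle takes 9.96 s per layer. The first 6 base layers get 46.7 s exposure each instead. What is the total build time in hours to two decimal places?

Layers = ⌈108/0.1⌉ = 1080.
Burn-in layers = 6 × (46.7 + 9.96), so 339.96 s.
Regular layers = 1074 × (5.24 + 9.96), so 16324.8 s.
Total = 339.96 + 16324.8 = 16664.76 s = 4.63 hours.

4.63 hours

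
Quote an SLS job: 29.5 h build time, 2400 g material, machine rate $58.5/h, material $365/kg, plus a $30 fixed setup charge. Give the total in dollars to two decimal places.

$2631.75

Machine-time cost = 58.5 × 29.5, so $1725.75.
Material charge: 365 × 2400/1000 → $876.00.
Total = 1725.75 + 876.00 + 30 = $2631.75.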